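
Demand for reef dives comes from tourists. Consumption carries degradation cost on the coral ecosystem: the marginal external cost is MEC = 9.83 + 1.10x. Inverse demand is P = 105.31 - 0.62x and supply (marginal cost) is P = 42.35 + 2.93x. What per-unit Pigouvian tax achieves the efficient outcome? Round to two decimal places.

Social marginal benefit = demand − MEC = 95.48 - 1.72x.
Set SMB = MC: 95.48 - 1.72x = 42.35 + 2.93x → x* = 11.4258.
The Pigouvian tax equals MEC at x*: 9.83 + 1.10×11.4258 = 22.3984.

tax = 22.40 per unit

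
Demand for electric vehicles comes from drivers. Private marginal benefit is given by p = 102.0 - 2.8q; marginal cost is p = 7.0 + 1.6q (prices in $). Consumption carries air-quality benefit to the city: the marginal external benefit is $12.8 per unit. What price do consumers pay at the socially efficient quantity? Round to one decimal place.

Social marginal benefit = demand + MEB = 114.8 - 2.8q.
Set SMB = MC: 114.8 - 2.8q = 7.0 + 1.6q → q* = 24.5000.
Consumer price on the demand curve at q*: 102.0 − 2.8×24.5000 = 33.4000.

P = $33.4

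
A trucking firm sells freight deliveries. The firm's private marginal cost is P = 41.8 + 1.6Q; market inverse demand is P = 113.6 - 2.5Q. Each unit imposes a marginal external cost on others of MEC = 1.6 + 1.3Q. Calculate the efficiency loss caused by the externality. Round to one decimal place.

Market equilibrium (private): 41.8 + 1.6Q = 113.6 - 2.5Q → Q_m = 17.5122.
Social marginal cost = private MC + MEC = 43.4 + 2.9Q.
Set SMC = demand: 43.4 + 2.9Q = 113.6 - 2.5Q → Q* = 13.0000.
Between Q* and Q_m the wedge SMC − demand runs linearly from 0 to MEC(Q_m), so the loss is a triangle.
DWL = ½ × 4.5122 × 24.3659 = 54.9719.

DWL = 55.0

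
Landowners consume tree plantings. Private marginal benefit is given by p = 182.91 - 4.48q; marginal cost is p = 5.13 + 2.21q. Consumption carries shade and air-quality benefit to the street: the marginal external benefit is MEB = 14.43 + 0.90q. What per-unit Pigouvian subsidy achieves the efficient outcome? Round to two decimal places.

Social marginal benefit = demand + MEB = 197.34 - 3.58q.
Set SMB = MC: 197.34 - 3.58q = 5.13 + 2.21q → q* = 33.1969.
The Pigouvian subsidy equals MEB at q*: 14.43 + 0.90×33.1969 = 44.3072.

subsidy = 44.31 per unit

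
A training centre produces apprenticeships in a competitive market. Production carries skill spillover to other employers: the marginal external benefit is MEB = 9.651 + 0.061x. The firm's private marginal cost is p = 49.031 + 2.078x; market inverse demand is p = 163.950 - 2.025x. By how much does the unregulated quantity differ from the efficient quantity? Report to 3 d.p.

2.810 units

Market equilibrium (private): 49.031 + 2.078x = 163.950 - 2.025x → x_m = 28.0085.
Social marginal cost = private MC − MEB = 39.380 + 2.017x.
Set SMC = demand: 39.380 + 2.017x = 163.950 - 2.025x → x* = 30.8189.
Gap = |28.0085 − 30.8189| = 2.8104.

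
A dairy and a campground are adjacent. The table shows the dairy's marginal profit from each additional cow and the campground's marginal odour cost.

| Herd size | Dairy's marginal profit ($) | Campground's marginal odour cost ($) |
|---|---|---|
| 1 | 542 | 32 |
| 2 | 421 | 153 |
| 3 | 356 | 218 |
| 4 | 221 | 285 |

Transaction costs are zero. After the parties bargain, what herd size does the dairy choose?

3

Bargaining reaches the level where marginal profit last exceeds marginal odour cost.
That holds through level 3 (356 ≥ 218) but not at 4 (221 < 285).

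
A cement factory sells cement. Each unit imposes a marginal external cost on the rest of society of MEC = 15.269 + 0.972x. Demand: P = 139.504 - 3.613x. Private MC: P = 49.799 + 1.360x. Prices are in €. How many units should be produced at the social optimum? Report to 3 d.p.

Social marginal cost = private MC + MEC = 65.068 + 2.332x.
Set SMC = demand: 65.068 + 2.332x = 139.504 - 3.613x → x* = 12.5208.

x* = 12.521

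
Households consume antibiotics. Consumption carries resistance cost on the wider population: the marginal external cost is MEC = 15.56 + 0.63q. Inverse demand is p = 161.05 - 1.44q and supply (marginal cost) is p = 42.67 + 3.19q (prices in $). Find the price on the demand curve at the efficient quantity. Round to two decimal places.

P = $132.90

Social marginal benefit = demand − MEC = 145.49 - 2.07q.
Set SMB = MC: 145.49 - 2.07q = 42.67 + 3.19q → q* = 19.5475.
Consumer price on the demand curve at q*: 161.05 − 1.44×19.5475 = 132.9016.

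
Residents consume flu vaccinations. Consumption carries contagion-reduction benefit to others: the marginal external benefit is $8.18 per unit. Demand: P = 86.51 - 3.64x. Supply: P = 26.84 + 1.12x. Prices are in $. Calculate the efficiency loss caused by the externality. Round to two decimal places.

Market equilibrium (private): 26.84 + 1.12x = 86.51 - 3.64x → x_m = 12.5357.
Social marginal benefit = demand + MEB = 94.69 - 3.64x.
Set SMB = MC: 94.69 - 3.64x = 26.84 + 1.12x → x* = 14.2542.
Height of the DWL triangle at x_m is SMB(x_m) − MC(x_m) = MEB(x_m) = 8.1800.
DWL = ½ × 1.7185 × 8.1800 = 7.0287.

DWL = $7.03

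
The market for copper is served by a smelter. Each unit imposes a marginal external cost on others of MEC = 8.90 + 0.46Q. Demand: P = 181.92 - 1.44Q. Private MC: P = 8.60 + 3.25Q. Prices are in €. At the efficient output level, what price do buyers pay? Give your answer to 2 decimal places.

Social marginal cost = private MC + MEC = 17.50 + 3.71Q.
Set SMC = demand: 17.50 + 3.71Q = 181.92 - 1.44Q → Q* = 31.9262.
Consumer price on the demand curve at Q*: 181.92 − 1.44×31.9262 = 135.9463.

P = €135.95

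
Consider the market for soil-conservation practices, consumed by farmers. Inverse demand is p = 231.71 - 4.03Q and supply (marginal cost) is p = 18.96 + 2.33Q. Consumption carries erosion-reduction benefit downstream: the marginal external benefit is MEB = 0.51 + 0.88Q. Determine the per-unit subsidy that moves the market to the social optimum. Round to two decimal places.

Social marginal benefit = demand + MEB = 232.22 - 3.15Q.
Set SMB = MC: 232.22 - 3.15Q = 18.96 + 2.33Q → Q* = 38.9161.
The Pigouvian subsidy equals MEB at Q*: 0.51 + 0.88×38.9161 = 34.7562.

subsidy = 34.76 per unit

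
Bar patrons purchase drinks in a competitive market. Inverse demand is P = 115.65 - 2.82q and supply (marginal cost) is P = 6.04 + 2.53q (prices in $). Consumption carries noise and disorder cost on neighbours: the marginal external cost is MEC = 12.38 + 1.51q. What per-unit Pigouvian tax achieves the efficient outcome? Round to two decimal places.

tax = $33.78 per unit

Social marginal benefit = demand − MEC = 103.27 - 4.33q.
Set SMB = MC: 103.27 - 4.33q = 6.04 + 2.53q → q* = 14.1735.
The Pigouvian tax equals MEC at q*: 12.38 + 1.51×14.1735 = 33.7820.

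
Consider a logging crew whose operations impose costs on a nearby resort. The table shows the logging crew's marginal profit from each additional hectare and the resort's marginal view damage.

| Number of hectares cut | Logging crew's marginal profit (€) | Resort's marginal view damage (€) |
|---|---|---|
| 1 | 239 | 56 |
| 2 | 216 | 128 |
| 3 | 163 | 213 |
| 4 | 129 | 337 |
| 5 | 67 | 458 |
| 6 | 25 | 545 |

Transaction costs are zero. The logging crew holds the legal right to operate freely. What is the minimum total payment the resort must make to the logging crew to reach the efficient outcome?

Left alone the logging crew would choose level 6 (marginal profit stays positive).
Efficient level: k* = 2 (marginal profit ≥ marginal view damage through 2).
The resort must at least cover the logging crew's forgone profit from cutting 6→2: 163 + 129 + 67 + 25 = 384.

€384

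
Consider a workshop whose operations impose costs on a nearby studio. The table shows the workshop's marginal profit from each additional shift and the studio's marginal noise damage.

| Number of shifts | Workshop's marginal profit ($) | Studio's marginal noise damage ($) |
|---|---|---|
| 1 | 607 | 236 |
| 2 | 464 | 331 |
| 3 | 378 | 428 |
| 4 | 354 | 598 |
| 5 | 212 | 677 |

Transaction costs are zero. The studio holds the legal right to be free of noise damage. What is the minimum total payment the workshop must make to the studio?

Efficient level: marginal profit ≥ marginal noise damage through level 2, so k* = 2.
With the studio holding the right, the workshop must at least compensate total damage at k*: 236 + 331 = 567.

$567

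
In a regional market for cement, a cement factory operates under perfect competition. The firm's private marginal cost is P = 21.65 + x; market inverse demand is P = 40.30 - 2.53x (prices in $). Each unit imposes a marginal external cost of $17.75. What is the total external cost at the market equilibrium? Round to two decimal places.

$93.78

Market equilibrium (private): 21.65 + x = 40.30 - 2.53x → x_m = 5.2833.
Total external cost = MEC × x_m = 17.75 × 5.2833 = 93.7786.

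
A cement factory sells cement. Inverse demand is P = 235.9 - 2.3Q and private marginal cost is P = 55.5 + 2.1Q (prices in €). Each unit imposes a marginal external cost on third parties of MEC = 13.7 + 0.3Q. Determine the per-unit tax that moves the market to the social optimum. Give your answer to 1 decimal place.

tax = €24.3 per unit

Social marginal cost = private MC + MEC = 69.2 + 2.4Q.
Set SMC = demand: 69.2 + 2.4Q = 235.9 - 2.3Q → Q* = 35.4681.
The Pigouvian tax equals MEC at Q*: 13.7 + 0.3×35.4681 = 24.3404.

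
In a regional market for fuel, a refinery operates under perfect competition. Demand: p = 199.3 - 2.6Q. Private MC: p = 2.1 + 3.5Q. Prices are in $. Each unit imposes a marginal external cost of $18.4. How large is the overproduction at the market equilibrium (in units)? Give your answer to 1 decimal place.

3.0 units

Market equilibrium (private): 2.1 + 3.5Q = 199.3 - 2.6Q → Q_m = 32.3279.
Social marginal cost = private MC + MEC = 20.5 + 3.5Q.
Set SMC = demand: 20.5 + 3.5Q = 199.3 - 2.6Q → Q* = 29.3115.
Gap = |32.3279 − 29.3115| = 3.0164.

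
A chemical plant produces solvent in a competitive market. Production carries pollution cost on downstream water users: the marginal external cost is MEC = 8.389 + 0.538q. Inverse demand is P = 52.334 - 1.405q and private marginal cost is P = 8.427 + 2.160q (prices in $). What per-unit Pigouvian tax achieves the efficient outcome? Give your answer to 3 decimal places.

tax = $13.046 per unit

Social marginal cost = private MC + MEC = 16.816 + 2.698q.
Set SMC = demand: 16.816 + 2.698q = 52.334 - 1.405q → q* = 8.6566.
The Pigouvian tax equals MEC at q*: 8.389 + 0.538×8.6566 = 13.0463.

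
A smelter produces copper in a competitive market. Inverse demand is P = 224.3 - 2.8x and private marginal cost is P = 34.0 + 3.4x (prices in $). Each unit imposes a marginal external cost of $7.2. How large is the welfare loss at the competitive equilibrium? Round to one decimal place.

Market equilibrium (private): 34.0 + 3.4x = 224.3 - 2.8x → x_m = 30.6935.
Social marginal cost = private MC + MEC = 41.2 + 3.4x.
Set SMC = demand: 41.2 + 3.4x = 224.3 - 2.8x → x* = 29.5323.
The loss is the area between SMC and demand from x* to x_m; with linear curves that's a triangle of height MEC(x_m).
DWL = ½ × 1.1612 × 7.2000 = 4.1803.

DWL = $4.2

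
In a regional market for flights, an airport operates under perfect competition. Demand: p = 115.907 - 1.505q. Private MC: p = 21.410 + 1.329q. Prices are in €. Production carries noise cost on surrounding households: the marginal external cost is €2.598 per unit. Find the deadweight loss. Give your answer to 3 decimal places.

DWL = €1.191

Market equilibrium (private): 21.410 + 1.329q = 115.907 - 1.505q → q_m = 33.3440.
Social marginal cost = private MC + MEC = 24.008 + 1.329q.
Set SMC = demand: 24.008 + 1.329q = 115.907 - 1.505q → q* = 32.4273.
The welfare-loss triangle has base |q_m − q*| and height MEC(q_m) (the vertical gap between SMC and demand is zero at q* and MEC at q_m).
DWL = ½ × 0.9167 × 2.5980 = 1.1908.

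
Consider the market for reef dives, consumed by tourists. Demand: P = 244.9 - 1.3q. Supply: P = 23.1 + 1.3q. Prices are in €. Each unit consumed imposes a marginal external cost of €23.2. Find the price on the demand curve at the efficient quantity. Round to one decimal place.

P = €145.6

Social marginal benefit = demand − MEC = 221.7 - 1.3q.
Set SMB = MC: 221.7 - 1.3q = 23.1 + 1.3q → q* = 76.3846.
Consumer price on the demand curve at q*: 244.9 − 1.3×76.3846 = 145.6000.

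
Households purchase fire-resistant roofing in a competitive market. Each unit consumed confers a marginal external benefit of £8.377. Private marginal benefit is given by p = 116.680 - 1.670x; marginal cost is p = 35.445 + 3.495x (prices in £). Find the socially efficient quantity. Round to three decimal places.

x* = 17.350

Social marginal benefit = demand + MEB = 125.057 - 1.670x.
Set SMB = MC: 125.057 - 1.670x = 35.445 + 3.495x → x* = 17.3499.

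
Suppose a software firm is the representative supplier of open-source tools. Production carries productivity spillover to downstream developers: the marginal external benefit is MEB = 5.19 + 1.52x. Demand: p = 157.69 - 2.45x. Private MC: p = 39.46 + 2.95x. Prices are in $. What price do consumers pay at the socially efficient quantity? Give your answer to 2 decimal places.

Social marginal cost = private MC − MEB = 34.27 + 1.43x.
Set SMC = demand: 34.27 + 1.43x = 157.69 - 2.45x → x* = 31.8093.
Consumer price on the demand curve at x*: 157.69 − 2.45×31.8093 = 79.7572.

P = $79.76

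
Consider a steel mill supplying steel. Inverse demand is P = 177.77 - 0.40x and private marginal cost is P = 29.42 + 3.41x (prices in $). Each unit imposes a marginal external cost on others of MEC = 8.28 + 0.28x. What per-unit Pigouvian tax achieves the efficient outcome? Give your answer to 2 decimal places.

Social marginal cost = private MC + MEC = 37.70 + 3.69x.
Set SMC = demand: 37.70 + 3.69x = 177.77 - 0.40x → x* = 34.2469.
The Pigouvian tax equals MEC at x*: 8.28 + 0.28×34.2469 = 17.8691.

tax = $17.87 per unit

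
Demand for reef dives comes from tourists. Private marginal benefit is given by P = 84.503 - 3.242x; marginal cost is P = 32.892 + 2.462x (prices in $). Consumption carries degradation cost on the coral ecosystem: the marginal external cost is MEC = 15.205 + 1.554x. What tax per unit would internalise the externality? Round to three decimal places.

tax = $23.000 per unit

Social marginal benefit = demand − MEC = 69.298 - 4.796x.
Set SMB = MC: 69.298 - 4.796x = 32.892 + 2.462x → x* = 5.0160.
The Pigouvian tax equals MEC at x*: 15.205 + 1.554×5.0160 = 22.9999.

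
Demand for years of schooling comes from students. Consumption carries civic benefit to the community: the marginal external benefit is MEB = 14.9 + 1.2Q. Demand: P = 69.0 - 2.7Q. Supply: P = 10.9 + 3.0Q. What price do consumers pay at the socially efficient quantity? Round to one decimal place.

Social marginal benefit = demand + MEB = 83.9 - 1.5Q.
Set SMB = MC: 83.9 - 1.5Q = 10.9 + 3.0Q → Q* = 16.2222.
Consumer price on the demand curve at Q*: 69.0 − 2.7×16.2222 = 25.2001.

P = 25.2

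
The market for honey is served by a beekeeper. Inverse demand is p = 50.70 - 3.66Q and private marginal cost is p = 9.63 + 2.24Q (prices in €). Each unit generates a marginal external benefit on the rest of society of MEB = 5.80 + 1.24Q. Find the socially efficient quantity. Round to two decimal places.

Social marginal cost = private MC − MEB = 3.83 + Q.
Set SMC = demand: 3.83 + Q = 50.70 - 3.66Q → Q* = 10.0579.

Q* = 10.06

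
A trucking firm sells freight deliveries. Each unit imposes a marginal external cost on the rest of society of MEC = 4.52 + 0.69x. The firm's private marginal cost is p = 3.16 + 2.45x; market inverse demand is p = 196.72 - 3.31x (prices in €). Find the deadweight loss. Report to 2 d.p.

DWL = €59.51

Market equilibrium (private): 3.16 + 2.45x = 196.72 - 3.31x → x_m = 33.6042.
Social marginal cost = private MC + MEC = 7.68 + 3.14x.
Set SMC = demand: 7.68 + 3.14x = 196.72 - 3.31x → x* = 29.3085.
The welfare-loss triangle has base |x_m − x*| and height MEC(x_m) (the vertical gap between SMC and demand is zero at x* and MEC at x_m).
DWL = ½ × 4.2957 × 27.7069 = 59.5103.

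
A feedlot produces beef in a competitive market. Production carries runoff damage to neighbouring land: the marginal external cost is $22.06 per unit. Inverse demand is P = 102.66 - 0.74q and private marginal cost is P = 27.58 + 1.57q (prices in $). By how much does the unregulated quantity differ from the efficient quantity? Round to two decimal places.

9.55 units

Market equilibrium (private): 27.58 + 1.57q = 102.66 - 0.74q → q_m = 32.5022.
Social marginal cost = private MC + MEC = 49.64 + 1.57q.
Set SMC = demand: 49.64 + 1.57q = 102.66 - 0.74q → q* = 22.9524.
Gap = |32.5022 − 22.9524| = 9.5498.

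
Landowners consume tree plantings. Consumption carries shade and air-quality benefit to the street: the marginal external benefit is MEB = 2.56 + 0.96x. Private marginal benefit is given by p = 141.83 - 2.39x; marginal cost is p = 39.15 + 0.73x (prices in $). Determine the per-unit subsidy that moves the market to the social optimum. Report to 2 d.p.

Social marginal benefit = demand + MEB = 144.39 - 1.43x.
Set SMB = MC: 144.39 - 1.43x = 39.15 + 0.73x → x* = 48.7222.
The Pigouvian subsidy equals MEB at x*: 2.56 + 0.96×48.7222 = 49.3333.

subsidy = $49.33 per unit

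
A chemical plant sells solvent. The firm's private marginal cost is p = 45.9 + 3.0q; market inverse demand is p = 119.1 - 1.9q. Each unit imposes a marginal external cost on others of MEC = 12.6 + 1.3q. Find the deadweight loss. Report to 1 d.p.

Market equilibrium (private): 45.9 + 3.0q = 119.1 - 1.9q → q_m = 14.9388.
Social marginal cost = private MC + MEC = 58.5 + 4.3q.
Set SMC = demand: 58.5 + 4.3q = 119.1 - 1.9q → q* = 9.7742.
The loss is the area between SMC and demand from q* to q_m; with linear curves that's a triangle of height MEC(q_m).
DWL = ½ × 5.1646 × 32.0204 = 82.6863.

DWL = 82.7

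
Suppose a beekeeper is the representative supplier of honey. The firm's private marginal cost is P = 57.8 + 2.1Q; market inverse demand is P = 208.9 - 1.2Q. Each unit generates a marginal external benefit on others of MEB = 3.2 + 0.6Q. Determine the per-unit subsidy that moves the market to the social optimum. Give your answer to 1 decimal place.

Social marginal cost = private MC − MEB = 54.6 + 1.5Q.
Set SMC = demand: 54.6 + 1.5Q = 208.9 - 1.2Q → Q* = 57.1481.
The Pigouvian subsidy equals MEB at Q*: 3.2 + 0.6×57.1481 = 37.4889.

subsidy = 37.5 per unit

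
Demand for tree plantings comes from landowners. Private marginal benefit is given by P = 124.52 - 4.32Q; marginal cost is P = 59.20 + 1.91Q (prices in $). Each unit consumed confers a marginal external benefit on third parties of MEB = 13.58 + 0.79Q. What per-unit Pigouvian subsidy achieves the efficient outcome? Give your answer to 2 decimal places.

subsidy = $25.04 per unit

Social marginal benefit = demand + MEB = 138.10 - 3.53Q.
Set SMB = MC: 138.10 - 3.53Q = 59.20 + 1.91Q → Q* = 14.5037.
The Pigouvian subsidy equals MEB at Q*: 13.58 + 0.79×14.5037 = 25.0379.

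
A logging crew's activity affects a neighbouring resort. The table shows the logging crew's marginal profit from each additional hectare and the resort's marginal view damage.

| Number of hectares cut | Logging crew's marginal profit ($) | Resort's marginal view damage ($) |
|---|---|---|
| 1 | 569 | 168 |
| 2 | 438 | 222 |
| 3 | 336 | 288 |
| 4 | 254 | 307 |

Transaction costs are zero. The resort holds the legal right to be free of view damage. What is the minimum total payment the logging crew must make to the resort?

Efficient level: marginal profit ≥ marginal view damage through level 3, so k* = 3.
With the resort holding the right, the logging crew must at least compensate total damage at k*: 168 + 222 + 288 = 678.

$678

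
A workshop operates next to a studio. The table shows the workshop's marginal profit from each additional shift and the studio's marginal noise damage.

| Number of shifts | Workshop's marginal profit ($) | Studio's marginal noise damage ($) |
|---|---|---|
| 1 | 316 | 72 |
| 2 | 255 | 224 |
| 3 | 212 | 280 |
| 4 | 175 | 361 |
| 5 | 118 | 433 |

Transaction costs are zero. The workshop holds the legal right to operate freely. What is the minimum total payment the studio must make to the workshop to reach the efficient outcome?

Left alone the workshop would choose level 5 (marginal profit stays positive).
Efficient level: k* = 2 (marginal profit ≥ marginal noise damage through 2).
The studio must at least cover the workshop's forgone profit from cutting 5→2: 212 + 175 + 118 = 505.

$505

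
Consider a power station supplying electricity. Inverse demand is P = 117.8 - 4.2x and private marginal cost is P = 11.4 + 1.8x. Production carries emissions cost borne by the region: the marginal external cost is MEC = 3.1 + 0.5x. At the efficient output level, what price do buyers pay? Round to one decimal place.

P = 51.1

Social marginal cost = private MC + MEC = 14.5 + 2.3x.
Set SMC = demand: 14.5 + 2.3x = 117.8 - 4.2x → x* = 15.8923.
Consumer price on the demand curve at x*: 117.8 − 4.2×15.8923 = 51.0523.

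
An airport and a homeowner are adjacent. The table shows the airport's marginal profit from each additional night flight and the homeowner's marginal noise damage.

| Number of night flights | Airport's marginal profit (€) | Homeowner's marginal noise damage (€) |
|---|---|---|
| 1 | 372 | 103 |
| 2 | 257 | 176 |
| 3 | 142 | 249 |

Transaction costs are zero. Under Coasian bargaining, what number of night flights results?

2

Bargaining reaches the level where marginal profit last exceeds marginal noise damage.
That holds through level 2 (257 ≥ 176) but not at 3 (142 < 249).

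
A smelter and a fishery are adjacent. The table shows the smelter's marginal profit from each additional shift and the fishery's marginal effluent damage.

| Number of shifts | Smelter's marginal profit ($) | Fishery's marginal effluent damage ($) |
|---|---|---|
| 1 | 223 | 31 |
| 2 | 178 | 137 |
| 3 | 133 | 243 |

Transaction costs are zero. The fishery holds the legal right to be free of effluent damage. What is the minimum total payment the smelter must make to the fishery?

$168

Efficient level: marginal profit ≥ marginal effluent damage through level 2, so k* = 2.
With the fishery holding the right, the smelter must at least compensate total damage at k*: 31 + 137 = 168.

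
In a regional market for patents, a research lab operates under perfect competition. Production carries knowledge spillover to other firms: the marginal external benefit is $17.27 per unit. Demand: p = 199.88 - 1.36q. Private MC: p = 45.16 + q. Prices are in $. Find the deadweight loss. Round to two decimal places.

DWL = $63.19

Market equilibrium (private): 45.16 + q = 199.88 - 1.36q → q_m = 65.5593.
Social marginal cost = private MC − MEB = 27.89 + q.
Set SMC = demand: 27.89 + q = 199.88 - 1.36q → q* = 72.8771.
Between q* and q_m the wedge demand − SMC runs linearly from 0 to MEB(q_m), so the loss is a triangle.
DWL = ½ × 7.3178 × 17.2700 = 63.1892.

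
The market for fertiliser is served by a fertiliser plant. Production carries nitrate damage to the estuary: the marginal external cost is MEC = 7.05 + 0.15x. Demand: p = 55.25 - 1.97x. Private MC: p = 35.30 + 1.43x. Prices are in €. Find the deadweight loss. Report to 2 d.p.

DWL = €8.86

Market equilibrium (private): 35.30 + 1.43x = 55.25 - 1.97x → x_m = 5.8676.
Social marginal cost = private MC + MEC = 42.35 + 1.58x.
Set SMC = demand: 42.35 + 1.58x = 55.25 - 1.97x → x* = 3.6338.
Height of the DWL triangle at x_m is SMC(x_m) − demand(x_m) = MEC(x_m) = 7.9301.
DWL = ½ × 2.2338 × 7.9301 = 8.8571.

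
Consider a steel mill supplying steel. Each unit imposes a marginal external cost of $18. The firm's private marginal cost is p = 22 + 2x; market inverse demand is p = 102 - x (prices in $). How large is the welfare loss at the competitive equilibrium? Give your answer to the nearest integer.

DWL = $54

Market equilibrium (private): 22 + 2x = 102 - x → x_m = 26.6667.
Social marginal cost = private MC + MEC = 40 + 2x.
Set SMC = demand: 40 + 2x = 102 - x → x* = 20.6667.
The welfare-loss triangle has base |x_m − x*| and height MEC(x_m) (the vertical gap between SMC and demand is zero at x* and MEC at x_m).
DWL = ½ × 6.0000 × 18.0000 = 54.0000.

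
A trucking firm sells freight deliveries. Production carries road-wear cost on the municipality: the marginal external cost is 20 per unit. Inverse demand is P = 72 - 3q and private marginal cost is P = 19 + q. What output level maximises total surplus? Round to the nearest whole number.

Social marginal cost = private MC + MEC = 39 + q.
Set SMC = demand: 39 + q = 72 - 3q → q* = 8.2500.

q* = 8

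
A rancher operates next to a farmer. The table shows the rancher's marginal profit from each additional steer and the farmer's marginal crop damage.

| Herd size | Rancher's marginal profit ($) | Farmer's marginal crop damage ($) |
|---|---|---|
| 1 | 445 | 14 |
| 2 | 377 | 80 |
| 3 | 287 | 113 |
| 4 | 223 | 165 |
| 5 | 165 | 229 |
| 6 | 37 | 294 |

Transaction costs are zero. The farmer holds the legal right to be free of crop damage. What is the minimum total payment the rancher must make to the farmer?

$372

Efficient level: marginal profit ≥ marginal crop damage through level 4, so k* = 4.
With the farmer holding the right, the rancher must at least compensate total damage at k*: 14 + 80 + 113 + 165 = 372.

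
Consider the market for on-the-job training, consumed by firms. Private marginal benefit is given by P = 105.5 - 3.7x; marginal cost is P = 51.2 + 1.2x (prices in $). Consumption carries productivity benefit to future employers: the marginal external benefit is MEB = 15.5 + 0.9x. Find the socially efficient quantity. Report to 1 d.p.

x* = 17.5

Social marginal benefit = demand + MEB = 121.0 - 2.8x.
Set SMB = MC: 121.0 - 2.8x = 51.2 + 1.2x → x* = 17.4500.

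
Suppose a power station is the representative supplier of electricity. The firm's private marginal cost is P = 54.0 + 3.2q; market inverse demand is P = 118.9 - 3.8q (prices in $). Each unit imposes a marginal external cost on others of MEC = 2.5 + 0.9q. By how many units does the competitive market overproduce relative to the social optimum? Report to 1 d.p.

Market equilibrium (private): 54.0 + 3.2q = 118.9 - 3.8q → q_m = 9.2714.
Social marginal cost = private MC + MEC = 56.5 + 4.1q.
Set SMC = demand: 56.5 + 4.1q = 118.9 - 3.8q → q* = 7.8987.
Gap = |9.2714 − 7.8987| = 1.3727.

1.4 units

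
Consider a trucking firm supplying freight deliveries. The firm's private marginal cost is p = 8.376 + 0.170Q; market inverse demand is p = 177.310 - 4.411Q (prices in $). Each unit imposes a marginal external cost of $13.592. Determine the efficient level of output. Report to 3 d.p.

Q* = 33.910

Social marginal cost = private MC + MEC = 21.968 + 0.170Q.
Set SMC = demand: 21.968 + 0.170Q = 177.310 - 4.411Q → Q* = 33.9101.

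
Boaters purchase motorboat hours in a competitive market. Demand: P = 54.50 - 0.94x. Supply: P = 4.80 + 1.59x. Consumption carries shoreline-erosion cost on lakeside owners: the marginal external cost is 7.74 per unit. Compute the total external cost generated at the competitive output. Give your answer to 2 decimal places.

Market equilibrium (private): 4.80 + 1.59x = 54.50 - 0.94x → x_m = 19.6443.
Total external cost = MEC × x_m = 7.74 × 19.6443 = 152.0469.

152.05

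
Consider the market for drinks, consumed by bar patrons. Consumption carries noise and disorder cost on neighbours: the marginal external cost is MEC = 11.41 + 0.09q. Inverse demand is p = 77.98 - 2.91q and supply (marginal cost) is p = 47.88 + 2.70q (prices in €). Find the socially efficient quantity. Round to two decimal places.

q* = 3.28

Social marginal benefit = demand − MEC = 66.57 - 3.00q.
Set SMB = MC: 66.57 - 3.00q = 47.88 + 2.70q → q* = 3.2789.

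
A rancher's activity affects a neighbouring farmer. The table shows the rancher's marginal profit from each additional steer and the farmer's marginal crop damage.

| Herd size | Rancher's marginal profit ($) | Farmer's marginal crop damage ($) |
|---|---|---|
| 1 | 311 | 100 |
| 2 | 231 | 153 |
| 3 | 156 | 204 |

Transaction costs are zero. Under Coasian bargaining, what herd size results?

2

Bargaining reaches the level where marginal profit last exceeds marginal crop damage.
That holds through level 2 (231 ≥ 153) but not at 3 (156 < 204).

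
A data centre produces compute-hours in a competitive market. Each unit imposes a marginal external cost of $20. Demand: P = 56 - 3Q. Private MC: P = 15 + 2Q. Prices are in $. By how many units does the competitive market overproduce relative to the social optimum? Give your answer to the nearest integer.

4 units

Market equilibrium (private): 15 + 2Q = 56 - 3Q → Q_m = 8.2000.
Social marginal cost = private MC + MEC = 35 + 2Q.
Set SMC = demand: 35 + 2Q = 56 - 3Q → Q* = 4.2000.
Gap = |8.2000 − 4.2000| = 4.0000.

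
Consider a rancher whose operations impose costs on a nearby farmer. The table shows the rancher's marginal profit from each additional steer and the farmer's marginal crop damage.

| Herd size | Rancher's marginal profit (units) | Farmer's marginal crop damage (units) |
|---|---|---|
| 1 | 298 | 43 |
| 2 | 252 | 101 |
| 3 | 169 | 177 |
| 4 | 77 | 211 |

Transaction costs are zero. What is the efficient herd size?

Bargaining reaches the level where marginal profit last exceeds marginal crop damage.
That holds through level 2 (252 ≥ 101) but not at 3 (169 < 177).

2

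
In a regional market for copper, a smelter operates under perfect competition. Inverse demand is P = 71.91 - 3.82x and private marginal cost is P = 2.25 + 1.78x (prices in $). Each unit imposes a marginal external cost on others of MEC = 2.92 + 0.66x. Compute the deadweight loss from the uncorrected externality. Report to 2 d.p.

DWL = $9.89

Market equilibrium (private): 2.25 + 1.78x = 71.91 - 3.82x → x_m = 12.4393.
Social marginal cost = private MC + MEC = 5.17 + 2.44x.
Set SMC = demand: 5.17 + 2.44x = 71.91 - 3.82x → x* = 10.6613.
Height of the DWL triangle at x_m is SMC(x_m) − demand(x_m) = MEC(x_m) = 11.1299.
DWL = ½ × 1.7780 × 11.1299 = 9.8945.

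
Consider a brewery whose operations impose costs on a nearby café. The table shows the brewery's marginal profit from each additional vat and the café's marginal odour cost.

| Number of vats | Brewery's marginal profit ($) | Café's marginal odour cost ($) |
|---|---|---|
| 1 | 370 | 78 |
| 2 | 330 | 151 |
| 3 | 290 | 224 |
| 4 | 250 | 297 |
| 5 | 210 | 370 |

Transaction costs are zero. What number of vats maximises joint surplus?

Bargaining reaches the level where marginal profit last exceeds marginal odour cost.
That holds through level 3 (290 ≥ 224) but not at 4 (250 < 297).

3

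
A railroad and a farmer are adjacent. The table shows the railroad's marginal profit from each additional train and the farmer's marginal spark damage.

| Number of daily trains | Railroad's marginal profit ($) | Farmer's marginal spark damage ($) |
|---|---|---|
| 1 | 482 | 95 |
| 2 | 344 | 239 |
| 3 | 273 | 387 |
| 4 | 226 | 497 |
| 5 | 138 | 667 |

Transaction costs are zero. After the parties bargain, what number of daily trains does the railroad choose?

2

Bargaining reaches the level where marginal profit last exceeds marginal spark damage.
That holds through level 2 (344 ≥ 239) but not at 3 (273 < 387).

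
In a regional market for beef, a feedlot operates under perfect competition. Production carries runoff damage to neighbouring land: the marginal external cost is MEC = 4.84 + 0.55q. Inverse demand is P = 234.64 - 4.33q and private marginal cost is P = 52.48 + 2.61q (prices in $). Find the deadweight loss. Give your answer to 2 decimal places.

Market equilibrium (private): 52.48 + 2.61q = 234.64 - 4.33q → q_m = 26.2478.
Social marginal cost = private MC + MEC = 57.32 + 3.16q.
Set SMC = demand: 57.32 + 3.16q = 234.64 - 4.33q → q* = 23.6742.
The loss is the area between SMC and demand from q* to q_m; with linear curves that's a triangle of height MEC(q_m).
DWL = ½ × 2.5736 × 19.2763 = 24.8047.

DWL = $24.80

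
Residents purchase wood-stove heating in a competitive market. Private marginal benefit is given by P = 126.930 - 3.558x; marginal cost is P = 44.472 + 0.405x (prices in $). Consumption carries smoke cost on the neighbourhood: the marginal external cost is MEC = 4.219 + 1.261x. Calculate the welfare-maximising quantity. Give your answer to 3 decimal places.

x* = 14.977

Social marginal benefit = demand − MEC = 122.711 - 4.819x.
Set SMB = MC: 122.711 - 4.819x = 44.472 + 0.405x → x* = 14.9768.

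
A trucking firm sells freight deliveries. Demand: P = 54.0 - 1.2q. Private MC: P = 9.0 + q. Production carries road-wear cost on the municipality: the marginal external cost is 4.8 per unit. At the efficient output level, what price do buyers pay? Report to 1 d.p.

Social marginal cost = private MC + MEC = 13.8 + q.
Set SMC = demand: 13.8 + q = 54.0 - 1.2q → q* = 18.2727.
Consumer price on the demand curve at q*: 54.0 − 1.2×18.2727 = 32.0728.

P = 32.1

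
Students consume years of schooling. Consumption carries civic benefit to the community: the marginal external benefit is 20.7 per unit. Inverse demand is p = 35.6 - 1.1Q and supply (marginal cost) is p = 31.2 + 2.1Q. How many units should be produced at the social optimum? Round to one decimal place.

Q* = 7.8

Social marginal benefit = demand + MEB = 56.3 - 1.1Q.
Set SMB = MC: 56.3 - 1.1Q = 31.2 + 2.1Q → Q* = 7.8438.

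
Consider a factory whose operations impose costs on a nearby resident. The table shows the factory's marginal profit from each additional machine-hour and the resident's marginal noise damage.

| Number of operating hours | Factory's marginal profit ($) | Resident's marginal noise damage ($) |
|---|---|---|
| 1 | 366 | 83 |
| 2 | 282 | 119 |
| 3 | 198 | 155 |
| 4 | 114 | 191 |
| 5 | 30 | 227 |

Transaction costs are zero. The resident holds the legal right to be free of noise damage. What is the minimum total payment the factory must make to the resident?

Efficient level: marginal profit ≥ marginal noise damage through level 3, so k* = 3.
With the resident holding the right, the factory must at least compensate total damage at k*: 83 + 119 + 155 = 357.

$357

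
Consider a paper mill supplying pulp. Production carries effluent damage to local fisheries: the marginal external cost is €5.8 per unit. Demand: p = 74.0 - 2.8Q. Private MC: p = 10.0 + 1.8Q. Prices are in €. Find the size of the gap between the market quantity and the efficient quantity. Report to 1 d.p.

Market equilibrium (private): 10.0 + 1.8Q = 74.0 - 2.8Q → Q_m = 13.9130.
Social marginal cost = private MC + MEC = 15.8 + 1.8Q.
Set SMC = demand: 15.8 + 1.8Q = 74.0 - 2.8Q → Q* = 12.6522.
Gap = |13.9130 − 12.6522| = 1.2608.

1.3 units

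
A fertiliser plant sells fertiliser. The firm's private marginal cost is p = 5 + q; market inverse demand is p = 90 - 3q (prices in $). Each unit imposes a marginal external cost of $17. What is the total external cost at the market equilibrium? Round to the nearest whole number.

Market equilibrium (private): 5 + q = 90 - 3q → q_m = 21.2500.
Total external cost = MEC × q_m = 17 × 21.2500 = 361.2500.

$361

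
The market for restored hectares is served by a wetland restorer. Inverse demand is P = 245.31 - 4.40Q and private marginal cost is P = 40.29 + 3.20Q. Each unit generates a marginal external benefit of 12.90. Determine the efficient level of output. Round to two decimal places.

Q* = 28.67

Social marginal cost = private MC − MEB = 27.39 + 3.20Q.
Set SMC = demand: 27.39 + 3.20Q = 245.31 - 4.40Q → Q* = 28.6737.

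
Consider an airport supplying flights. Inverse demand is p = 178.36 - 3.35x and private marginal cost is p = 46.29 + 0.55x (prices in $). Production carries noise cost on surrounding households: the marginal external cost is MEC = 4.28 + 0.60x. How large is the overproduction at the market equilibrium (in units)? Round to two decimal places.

5.47 units

Market equilibrium (private): 46.29 + 0.55x = 178.36 - 3.35x → x_m = 33.8641.
Social marginal cost = private MC + MEC = 50.57 + 1.15x.
Set SMC = demand: 50.57 + 1.15x = 178.36 - 3.35x → x* = 28.3978.
Gap = |33.8641 − 28.3978| = 5.4663.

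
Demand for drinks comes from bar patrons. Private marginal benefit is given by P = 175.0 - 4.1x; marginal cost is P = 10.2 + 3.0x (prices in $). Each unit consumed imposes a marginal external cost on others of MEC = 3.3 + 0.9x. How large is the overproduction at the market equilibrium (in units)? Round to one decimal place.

Market equilibrium (private): 10.2 + 3.0x = 175.0 - 4.1x → x_m = 23.2113.
Social marginal benefit = demand − MEC = 171.7 - 5.0x.
Set SMB = MC: 171.7 - 5.0x = 10.2 + 3.0x → x* = 20.1875.
Gap = |23.2113 − 20.1875| = 3.0238.

3.0 units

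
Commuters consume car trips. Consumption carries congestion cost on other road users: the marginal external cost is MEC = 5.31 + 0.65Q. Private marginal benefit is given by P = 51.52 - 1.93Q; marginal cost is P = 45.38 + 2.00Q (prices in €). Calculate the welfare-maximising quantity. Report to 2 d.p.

Q* = 0.18

Social marginal benefit = demand − MEC = 46.21 - 2.58Q.
Set SMB = MC: 46.21 - 2.58Q = 45.38 + 2.00Q → Q* = 0.1812.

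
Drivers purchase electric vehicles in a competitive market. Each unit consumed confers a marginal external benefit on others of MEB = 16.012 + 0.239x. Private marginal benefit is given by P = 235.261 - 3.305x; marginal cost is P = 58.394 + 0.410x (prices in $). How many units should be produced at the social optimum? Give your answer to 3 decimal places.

Social marginal benefit = demand + MEB = 251.273 - 3.066x.
Set SMB = MC: 251.273 - 3.066x = 58.394 + 0.410x → x* = 55.4888.

x* = 55.489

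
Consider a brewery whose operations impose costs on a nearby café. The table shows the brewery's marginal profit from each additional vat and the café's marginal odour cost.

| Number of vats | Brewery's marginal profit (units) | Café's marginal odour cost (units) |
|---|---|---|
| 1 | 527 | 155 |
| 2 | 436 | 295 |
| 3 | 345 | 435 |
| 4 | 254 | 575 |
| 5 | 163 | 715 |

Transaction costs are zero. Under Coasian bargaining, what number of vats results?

Bargaining reaches the level where marginal profit last exceeds marginal odour cost.
That holds through level 2 (436 ≥ 295) but not at 3 (345 < 435).

2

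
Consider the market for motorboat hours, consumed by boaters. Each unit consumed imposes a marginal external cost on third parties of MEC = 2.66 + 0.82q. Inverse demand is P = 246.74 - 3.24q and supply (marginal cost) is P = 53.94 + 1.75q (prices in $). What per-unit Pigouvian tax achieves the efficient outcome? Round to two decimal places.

Social marginal benefit = demand − MEC = 244.08 - 4.06q.
Set SMB = MC: 244.08 - 4.06q = 53.94 + 1.75q → q* = 32.7263.
The Pigouvian tax equals MEC at q*: 2.66 + 0.82×32.7263 = 29.4956.

tax = $29.50 per unit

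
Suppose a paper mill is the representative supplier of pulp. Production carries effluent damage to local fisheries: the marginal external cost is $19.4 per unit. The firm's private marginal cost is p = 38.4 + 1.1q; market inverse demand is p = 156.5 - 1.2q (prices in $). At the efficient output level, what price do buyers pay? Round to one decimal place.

P = $105.0

Social marginal cost = private MC + MEC = 57.8 + 1.1q.
Set SMC = demand: 57.8 + 1.1q = 156.5 - 1.2q → q* = 42.9130.
Consumer price on the demand curve at q*: 156.5 − 1.2×42.9130 = 105.0044.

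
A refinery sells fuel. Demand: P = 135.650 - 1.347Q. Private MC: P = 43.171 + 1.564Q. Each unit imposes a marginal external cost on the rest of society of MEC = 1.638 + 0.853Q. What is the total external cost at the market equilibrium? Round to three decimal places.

482.485

Market equilibrium (private): 43.171 + 1.564Q = 135.650 - 1.347Q → Q_m = 31.7688.
Total external cost = ∫₀^{Q_m} (1.638 + 0.853Q) dQ = 1.638×31.7688 + ½×0.853×31.7688² = 482.4853.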